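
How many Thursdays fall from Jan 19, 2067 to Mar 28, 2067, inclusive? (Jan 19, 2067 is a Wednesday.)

10

Jan 19, 2067 is a Wednesday; the first Thursday on or after it is Jan 20, 2067 (1 day later).
From Jan 20, 2067 to Mar 28, 2067: 11 + 28 + 28 = 67 days (rest of Jan, Feb, Mar).
67 ÷ 7 = 9 full weeks with remainder 4, so 9 more Thursdays after the first → 10.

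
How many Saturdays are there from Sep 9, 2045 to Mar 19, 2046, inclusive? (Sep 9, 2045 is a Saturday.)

28

Sep 9, 2045 is a Saturday; the first Saturday on or after it is Sep 9, 2045.
From Sep 9, 2045 to Mar 19, 2046: 21 + 31 + 30 + 31 + 31 + 28 + 19 = 191 days (rest of Sep, Oct, Nov, Dec, Jan, Feb, Mar).
191 ÷ 7 = 27 full weeks with remainder 2, so 27 more Saturdays after the first → 28.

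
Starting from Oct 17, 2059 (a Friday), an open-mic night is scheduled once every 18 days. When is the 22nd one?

The 22nd occurrence is 21 intervals after the first: 21 × 18 = 378 days after Oct 17, 2059.
Oct has 31 days — 14 days to the end of Oct leaves 364.
Nov has 30 days (334 left).
Dec has 31 days (303 left).
Jan has 31 days (272 left).
Feb has 29 days (243 left).
Mar has 31 days (212 left).
Apr has 30 days (182 left).
May has 31 days (151 left).
Jun has 30 days (121 left).
Jul has 31 days (90 left).
Aug has 31 days (59 left).
Sep has 30 days (29 left).
29 days into Oct → Oct 29, 2060.

Oct 29, 2060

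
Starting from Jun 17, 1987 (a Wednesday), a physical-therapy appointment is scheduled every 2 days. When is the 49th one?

Sep 21, 1987

The 49th occurrence is 48 intervals after the first: 48 × 2 = 96 days after Jun 17, 1987.
Jun has 30 days — 13 days to the end of Jun leaves 83.
Jul has 31 days (52 left).
Aug has 31 days (21 left).
21 days into Sep → Sep 21, 1987.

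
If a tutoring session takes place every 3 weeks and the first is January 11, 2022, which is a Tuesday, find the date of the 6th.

The 6th occurrence is 5 intervals after the first: 5 × 21 = 105 days after January 11, 2022.
January has 31 days — 20 days to the end of January leaves 85.
February has 28 days (57 left).
March has 31 days (26 left).
26 days into April → April 26, 2022.

April 26, 2022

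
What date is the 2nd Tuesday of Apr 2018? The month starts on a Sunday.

Apr 10, 2018

Apr 2018 begins on a Sunday, so the first Tuesday is Apr 3 (2 days later).
The 2nd Tuesday is 1 weeks later: 3 + 7 = 10.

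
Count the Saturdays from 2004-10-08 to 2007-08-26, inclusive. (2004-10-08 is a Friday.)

151

2004-10-08 is a Friday; the first Saturday on or after it is 2004-10-09 (1 day later).
From 2004-10-09 to 2007-08-26: 83 + 365 + 365 + 238 = 1051 days (rest of 2004, 2005, 2006, to 2007-08-26 in 2007).
1051 ÷ 7 = 150 full weeks with remainder 1, so 150 more Saturdays after the first → 151.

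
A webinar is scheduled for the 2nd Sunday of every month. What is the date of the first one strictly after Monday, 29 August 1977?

11 September 1977

August 1977 starts on a Monday; its first Sunday is the 7th, so the 2nd Sunday is the 14th — 14 August 1977.
That is not after 29 August 1977, so look at September 1977.
September 1977 starts on a Thursday; its first Sunday is the 4th, so the 2nd Sunday is the 11th — 11 September 1977.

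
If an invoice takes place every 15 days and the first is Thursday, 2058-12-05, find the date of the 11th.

2059-05-04

The 11th occurrence is 10 intervals after the first: 10 × 15 = 150 days after 2058-12-05.
December has 31 days — 26 days to the end of December leaves 124.
January has 31 days (93 left).
February has 28 days (65 left).
March has 31 days (34 left).
April has 30 days (4 left).
4 days into May → 2059-05-04.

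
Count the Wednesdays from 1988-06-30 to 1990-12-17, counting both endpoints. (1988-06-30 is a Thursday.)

128

1988-06-30 is a Thursday; the first Wednesday on or after it is 1988-07-06 (6 days later).
From 1988-07-06 to 1990-12-17: 178 + 365 + 351 = 894 days (rest of 1988, 1989, to 1990-12-17 in 1990).
894 ÷ 7 = 127 full weeks with remainder 5, so 127 more Wednesdays after the first → 128.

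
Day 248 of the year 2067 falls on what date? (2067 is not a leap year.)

January has 31 days (248 − 31 = 217 remain).
February has 28 days (217 − 28 = 189 remain).
March has 31 days (189 − 31 = 158 remain).
April has 30 days (158 − 30 = 128 remain).
May has 31 days (128 − 31 = 97 remain).
June has 30 days (97 − 30 = 67 remain).
July has 31 days (67 − 31 = 36 remain).
August has 31 days (36 − 31 = 5 remain).
5 into September → September 5.

5 September 2067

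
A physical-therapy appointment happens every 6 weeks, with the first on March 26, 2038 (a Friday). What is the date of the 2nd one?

The 2nd occurrence is 1 interval after the first: 1 × 42 = 42 days after March 26, 2038.
March has 31 days — 5 days to the end of March leaves 37.
April has 30 days (7 left).
7 days into May → May 7, 2038.

May 7, 2038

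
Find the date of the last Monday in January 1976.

1976-01-26

The first Monday of January 1976 is January 5.
January 1976 has 31 days. Adding weeks: 5, 12, 19, 26 — the last one ≤ 31 is the 26th.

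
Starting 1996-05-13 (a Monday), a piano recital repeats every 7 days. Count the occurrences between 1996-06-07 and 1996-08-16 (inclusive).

10

Occurrences land 7·i days after 1996-05-13 for i = 0, 1, 2, …
1996-06-07 is 25 days after the start; 25 ÷ 7 = 3 remainder 4; since the remainder is 4, round up to i = 4. First occurrence in the window: #5 on 1996-06-10 (4×7 = 28 days in).
1996-08-16 is 95 days after the start; 95 ÷ 7 = 13 remainder 4. Last occurrence in the window: #14 on 1996-08-12.
Occurrences #5 through #14: 10 in total.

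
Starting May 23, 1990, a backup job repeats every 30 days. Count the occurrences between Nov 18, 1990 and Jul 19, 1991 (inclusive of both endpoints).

Occurrences land 30·i days after May 23, 1990 for i = 0, 1, 2, …
Nov 18, 1990 is 179 days after the start; 179 ÷ 30 = 5 remainder 29; since the remainder is 29, round up to i = 6. First occurrence in the window: #7 on Nov 19, 1990 (6×30 = 180 days in).
Jul 19, 1991 is 422 days after the start; 422 ÷ 30 = 14 remainder 2. Last occurrence in the window: #15 on Jul 17, 1991.
Occurrences #7 through #15: 9 in total.

9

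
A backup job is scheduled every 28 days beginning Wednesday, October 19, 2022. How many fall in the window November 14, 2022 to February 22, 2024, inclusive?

Occurrences land 28·i days after October 19, 2022 for i = 0, 1, 2, …
November 14, 2022 is 26 days after the start; 26 ÷ 28 = 0 remainder 26; since the remainder is 26, round up to i = 1. First occurrence in the window: #2 on November 16, 2022 (1×28 = 28 days in).
February 22, 2024 is 491 days after the start; 491 ÷ 28 = 17 remainder 15. Last occurrence in the window: #18 on February 7, 2024.
Occurrences #2 through #18: 17 in total.

17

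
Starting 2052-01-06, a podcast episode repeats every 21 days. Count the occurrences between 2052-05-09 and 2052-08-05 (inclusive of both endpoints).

Occurrences land 21·i days after 2052-01-06 for i = 0, 1, 2, …
2052-05-09 is 124 days after the start; 124 ÷ 21 = 5 remainder 19; since the remainder is 19, round up to i = 6. First occurrence in the window: #7 on 2052-05-11 (6×21 = 126 days in).
2052-08-05 is 212 days after the start; 212 ÷ 21 = 10 remainder 2. Last occurrence in the window: #11 on 2052-08-03.
Occurrences #7 through #11: 5 in total.

5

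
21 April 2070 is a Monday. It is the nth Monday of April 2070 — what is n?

Day 21 falls in week ⌈21/7⌉ of the month.
Days 1–7 hold the 1st Monday, 8–14 the 2nd, 15–21 the 3rd, 22–28 the 4th, 29–31 the 5th.
21 is in the range for the 3rd.

3rd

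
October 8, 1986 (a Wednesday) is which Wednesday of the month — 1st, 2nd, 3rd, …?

2nd

Day 8 falls in week ⌈8/7⌉ of the month.
Days 1–7 hold the 1st Wednesday, 8–14 the 2nd, 15–21 the 3rd, 22–28 the 4th, 29–31 the 5th.
8 is in the range for the 2nd.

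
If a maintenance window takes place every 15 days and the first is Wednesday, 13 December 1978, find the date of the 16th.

26 July 1979

The 16th occurrence is 15 intervals after the first: 15 × 15 = 225 days after 13 December 1978.
December has 31 days — 18 days to the end of December leaves 207.
January has 31 days (176 left).
February has 28 days (148 left).
March has 31 days (117 left).
April has 30 days (87 left).
May has 31 days (56 left).
June has 30 days (26 left).
26 days into July → 26 July 1979.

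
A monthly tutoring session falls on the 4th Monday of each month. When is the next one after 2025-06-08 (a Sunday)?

2025-06-23

June 2025 starts on a Sunday; its first Monday is the 2nd, so the 4th Monday is the 23rd — 2025-06-23.
2025-06-23 is after 2025-06-08, so that is the next one.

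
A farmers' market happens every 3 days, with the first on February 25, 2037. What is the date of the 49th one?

July 19, 2037

The 49th occurrence is 48 intervals after the first: 48 × 3 = 144 days after February 25, 2037.
February has 28 days — 3 days to the end of February leaves 141.
March has 31 days (110 left).
April has 30 days (80 left).
May has 31 days (49 left).
June has 30 days (19 left).
19 days into July → July 19, 2037.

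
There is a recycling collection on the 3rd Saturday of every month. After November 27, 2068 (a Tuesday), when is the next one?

November 2068 starts on a Thursday; its first Saturday is the 3rd, so the 3rd Saturday is the 17th — November 17, 2068.
That is not after November 27, 2068, so look at December 2068.
December 2068 starts on a Saturday; its first Saturday is the 1st, so the 3rd Saturday is the 15th — December 15, 2068.

December 15, 2068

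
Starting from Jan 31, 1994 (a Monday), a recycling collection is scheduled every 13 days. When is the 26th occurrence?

The 26th occurrence is 25 intervals after the first: 25 × 13 = 325 days after Jan 31, 1994.
Jan has 31 days — 0 days to the end of Jan leaves 325.
Feb has 28 days (297 left).
Mar has 31 days (266 left).
Apr has 30 days (236 left).
May has 31 days (205 left).
Jun has 30 days (175 left).
Jul has 31 days (144 left).
Aug has 31 days (113 left).
Sep has 30 days (83 left).
Oct has 31 days (52 left).
Nov has 30 days (22 left).
22 days into Dec → Dec 22, 1994.

Dec 22, 1994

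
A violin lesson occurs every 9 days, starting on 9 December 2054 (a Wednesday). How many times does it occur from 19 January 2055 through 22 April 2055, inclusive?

Occurrences land 9·i days after 9 December 2054 for i = 0, 1, 2, …
19 January 2055 is 41 days after the start; 41 ÷ 9 = 4 remainder 5; since the remainder is 5, round up to i = 5. First occurrence in the window: #6 on 23 January 2055 (5×9 = 45 days in).
22 April 2055 is 134 days after the start; 134 ÷ 9 = 14 remainder 8. Last occurrence in the window: #15 on 14 April 2055.
Occurrences #6 through #15: 10 in total.

10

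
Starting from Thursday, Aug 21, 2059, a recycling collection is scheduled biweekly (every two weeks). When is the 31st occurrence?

The 31st occurrence is 30 intervals after the first: 30 × 14 = 420 days after Aug 21, 2059.
Aug has 31 days — 10 days to the end of Aug leaves 410.
From end of Aug to end of 2059 is 122 days (288 left).
Jan has 31 days (257 left).
Feb has 29 days (228 left).
Mar has 31 days (197 left).
Apr has 30 days (167 left).
May has 31 days (136 left).
Jun has 30 days (106 left).
Jul has 31 days (75 left).
Aug has 31 days (44 left).
Sep has 30 days (14 left).
14 days into Oct → Oct 14, 2060.

Oct 14, 2060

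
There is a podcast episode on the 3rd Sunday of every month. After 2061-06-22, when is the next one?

2061-07-17

June 2061 starts on a Wednesday; its first Sunday is the 5th, so the 3rd Sunday is the 19th — 2061-06-19.
That is not after 2061-06-22, so look at July 2061.
July 2061 starts on a Friday; its first Sunday is the 3rd, so the 3rd Sunday is the 17th — 2061-07-17.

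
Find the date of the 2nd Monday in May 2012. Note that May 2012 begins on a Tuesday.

14 May 2012

May 2012 begins on a Tuesday, so the first Monday is May 7 (6 days later).
The 2nd Monday is 1 weeks later: 7 + 7 = 14.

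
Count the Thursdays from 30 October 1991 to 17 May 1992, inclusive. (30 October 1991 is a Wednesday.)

29

30 October 1991 is a Wednesday; the first Thursday on or after it is 31 October 1991 (1 day later).
From 31 October 1991 to 17 May 1992: 0 + 30 + 31 + 31 + 29 + 31 + 30 + 17 = 199 days (rest of October, November, December, January, February, March, April, May).
199 ÷ 7 = 28 full weeks with remainder 3, so 28 more Thursdays after the first → 29.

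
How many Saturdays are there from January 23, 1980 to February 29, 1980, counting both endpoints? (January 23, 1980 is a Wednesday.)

January 23, 1980 is a Wednesday; the first Saturday on or after it is January 26, 1980 (3 days later).
From January 26, 1980 to February 29, 1980: 5 + 29 = 34 days (rest of January, February).
34 ÷ 7 = 4 full weeks with remainder 6, so 4 more Saturdays after the first → 5.

5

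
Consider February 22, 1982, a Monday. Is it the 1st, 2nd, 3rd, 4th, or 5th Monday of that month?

Day 22 falls in week ⌈22/7⌉ of the month.
Days 1–7 hold the 1st Monday, 8–14 the 2nd, 15–21 the 3rd, 22–28 the 4th, 29–31 the 5th.
22 is in the range for the 4th.

4th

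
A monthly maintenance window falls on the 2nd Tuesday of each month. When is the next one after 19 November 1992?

8 December 1992

November 1992 starts on a Sunday; its first Tuesday is the 3rd, so the 2nd Tuesday is the 10th — 10 November 1992.
That is not after 19 November 1992, so look at December 1992.
December 1992 starts on a Tuesday; its first Tuesday is the 1st, so the 2nd Tuesday is the 8th — 8 December 1992.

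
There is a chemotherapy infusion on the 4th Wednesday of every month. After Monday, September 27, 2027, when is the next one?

September 2027 starts on a Wednesday; its first Wednesday is the 1st, so the 4th Wednesday is the 22nd — September 22, 2027.
That is not after September 27, 2027, so look at October 2027.
October 2027 starts on a Friday; its first Wednesday is the 6th, so the 4th Wednesday is the 27th — October 27, 2027.

October 27, 2027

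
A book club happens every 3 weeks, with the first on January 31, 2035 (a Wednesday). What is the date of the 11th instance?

The 11th occurrence is 10 intervals after the first: 10 × 21 = 210 days after January 31, 2035.
January has 31 days — 0 days to the end of January leaves 210.
February has 28 days (182 left).
March has 31 days (151 left).
April has 30 days (121 left).
May has 31 days (90 left).
June has 30 days (60 left).
July has 31 days (29 left).
29 days into August → August 29, 2035.

August 29, 2035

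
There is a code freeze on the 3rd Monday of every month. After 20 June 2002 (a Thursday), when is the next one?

June 2002 starts on a Saturday; its first Monday is the 3rd, so the 3rd Monday is the 17th — 17 June 2002.
That is not after 20 June 2002, so look at July 2002.
July 2002 starts on a Monday; its first Monday is the 1st, so the 3rd Monday is the 15th — 15 July 2002.

15 July 2002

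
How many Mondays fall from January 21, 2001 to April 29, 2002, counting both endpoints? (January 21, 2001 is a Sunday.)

67

January 21, 2001 is a Sunday; the first Monday on or after it is January 22, 2001 (1 day later).
From January 22, 2001 to April 29, 2002: 343 + 119 = 462 days (rest of 2001, to April 29, 2002 in 2002).
462 ÷ 7 = 66 full weeks with remainder 0, so 66 more Mondays after the first → 67.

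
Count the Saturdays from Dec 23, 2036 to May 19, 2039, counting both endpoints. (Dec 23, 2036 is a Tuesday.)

125

Dec 23, 2036 is a Tuesday; the first Saturday on or after it is Dec 27, 2036 (4 days later).
From Dec 27, 2036 to May 19, 2039: 4 + 365 + 365 + 139 = 873 days (rest of 2036, 2037, 2038, to May 19, 2039 in 2039).
873 ÷ 7 = 124 full weeks with remainder 5, so 124 more Saturdays after the first → 125.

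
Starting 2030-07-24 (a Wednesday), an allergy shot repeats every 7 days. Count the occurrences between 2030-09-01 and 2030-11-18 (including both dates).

11

Occurrences land 7·i days after 2030-07-24 for i = 0, 1, 2, …
2030-09-01 is 39 days after the start; 39 ÷ 7 = 5 remainder 4; since the remainder is 4, round up to i = 6. First occurrence in the window: #7 on 2030-09-04 (6×7 = 42 days in).
2030-11-18 is 117 days after the start; 117 ÷ 7 = 16 remainder 5. Last occurrence in the window: #17 on 2030-11-13.
Occurrences #7 through #17: 11 in total.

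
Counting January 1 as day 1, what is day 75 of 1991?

16 March 1991

January has 31 days (75 − 31 = 44 remain).
February has 28 days (44 − 28 = 16 remain).
16 into March → March 16.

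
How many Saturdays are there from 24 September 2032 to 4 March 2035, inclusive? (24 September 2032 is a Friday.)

128

24 September 2032 is a Friday; the first Saturday on or after it is 25 September 2032 (1 day later).
From 25 September 2032 to 4 March 2035: 97 + 365 + 365 + 63 = 890 days (rest of 2032, 2033, 2034, to 4 March 2035 in 2035).
890 ÷ 7 = 127 full weeks with remainder 1, so 127 more Saturdays after the first → 128.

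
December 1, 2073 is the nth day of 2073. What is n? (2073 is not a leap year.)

335

Days in months before December: 31 + 28 + 31 + 30 + 31 + 30 + 31 + 31 + 30 + 31 + 30 = 334.
Plus 1 day into December → day 335.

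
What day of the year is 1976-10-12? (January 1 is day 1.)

Days in months before October: 31 + 29 + 31 + 30 + 31 + 30 + 31 + 31 + 30 = 274.
Plus 12 days into October → day 286.

286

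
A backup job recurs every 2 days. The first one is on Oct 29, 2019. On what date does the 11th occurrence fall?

Nov 18, 2019

The 11th occurrence is 10 intervals after the first: 10 × 2 = 20 days after Oct 29, 2019.
Oct has 31 days — 2 days to the end of Oct leaves 18.
18 days into Nov → Nov 18, 2019.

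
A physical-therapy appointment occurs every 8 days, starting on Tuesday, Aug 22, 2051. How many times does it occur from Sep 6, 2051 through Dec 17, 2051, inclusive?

Occurrences land 8·i days after Aug 22, 2051 for i = 0, 1, 2, …
Sep 6, 2051 is 15 days after the start; 15 ÷ 8 = 1 remainder 7; since the remainder is 7, round up to i = 2. First occurrence in the window: #3 on Sep 7, 2051 (2×8 = 16 days in).
Dec 17, 2051 is 117 days after the start; 117 ÷ 8 = 14 remainder 5. Last occurrence in the window: #15 on Dec 12, 2051.
Occurrences #3 through #15: 13 in total.

13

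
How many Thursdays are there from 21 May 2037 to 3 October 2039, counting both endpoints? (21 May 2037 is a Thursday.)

21 May 2037 is a Thursday; the first Thursday on or after it is 21 May 2037.
From 21 May 2037 to 3 October 2039: 224 + 365 + 276 = 865 days (rest of 2037, 2038, to 3 October 2039 in 2039).
865 ÷ 7 = 123 full weeks with remainder 4, so 123 more Thursdays after the first → 124.

124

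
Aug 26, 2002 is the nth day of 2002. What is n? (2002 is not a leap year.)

238

Days in months before Aug: 31 + 28 + 31 + 30 + 31 + 30 + 31 = 212.
Plus 26 days into Aug → day 238.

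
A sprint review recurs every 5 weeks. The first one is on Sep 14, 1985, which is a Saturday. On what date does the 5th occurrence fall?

The 5th occurrence is 4 intervals after the first: 4 × 35 = 140 days after Sep 14, 1985.
Sep has 30 days — 16 days to the end of Sep leaves 124.
Oct has 31 days (93 left).
Nov has 30 days (63 left).
Dec has 31 days (32 left).
Jan has 31 days (1 left).
1 day into Feb → Feb 1, 1986.

Feb 1, 1986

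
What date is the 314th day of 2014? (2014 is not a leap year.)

Jan has 31 days (314 − 31 = 283 remain).
Feb has 28 days (283 − 28 = 255 remain).
Mar has 31 days (255 − 31 = 224 remain).
Apr has 30 days (224 − 30 = 194 remain).
May has 31 days (194 − 31 = 163 remain).
Jun has 30 days (163 − 30 = 133 remain).
Jul has 31 days (133 − 31 = 102 remain).
Aug has 31 days (102 − 31 = 71 remain).
Sep has 30 days (71 − 30 = 41 remain).
Oct has 31 days (41 − 31 = 10 remain).
10 into Nov → Nov 10.

Nov 10, 2014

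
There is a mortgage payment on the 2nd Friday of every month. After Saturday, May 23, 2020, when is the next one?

Jun 12, 2020

May 2020 starts on a Friday; its first Friday is the 1st, so the 2nd Friday is the 8th — May 8, 2020.
That is not after May 23, 2020, so look at Jun 2020.
Jun 2020 starts on a Monday; its first Friday is the 5th, so the 2nd Friday is the 12th — Jun 12, 2020.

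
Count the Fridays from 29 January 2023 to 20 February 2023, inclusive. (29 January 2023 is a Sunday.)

3

29 January 2023 is a Sunday; the first Friday on or after it is 3 February 2023 (5 days later).
From 3 February 2023 to 20 February 2023 is 20 − 3 = 17 days.
17 ÷ 7 = 2 full weeks with remainder 3, so 2 more Fridays after the first → 3.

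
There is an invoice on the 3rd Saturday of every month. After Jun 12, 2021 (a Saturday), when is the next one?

Jun 2021 starts on a Tuesday; its first Saturday is the 5th, so the 3rd Saturday is the 19th — Jun 19, 2021.
Jun 19, 2021 is after Jun 12, 2021, so that is the next one.

Jun 19, 2021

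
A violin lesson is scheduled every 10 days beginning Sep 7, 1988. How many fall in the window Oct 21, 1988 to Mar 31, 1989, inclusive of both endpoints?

16

Occurrences land 10·i days after Sep 7, 1988 for i = 0, 1, 2, …
Oct 21, 1988 is 44 days after the start; 44 ÷ 10 = 4 remainder 4; since the remainder is 4, round up to i = 5. First occurrence in the window: #6 on Oct 27, 1988 (5×10 = 50 days in).
Mar 31, 1989 is 205 days after the start; 205 ÷ 10 = 20 remainder 5. Last occurrence in the window: #21 on Mar 26, 1989.
Occurrences #6 through #21: 16 in total.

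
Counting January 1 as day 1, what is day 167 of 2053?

16 June 2053

January has 31 days (167 − 31 = 136 remain).
February has 28 days (136 − 28 = 108 remain).
March has 31 days (108 − 31 = 77 remain).
April has 30 days (77 − 30 = 47 remain).
May has 31 days (47 − 31 = 16 remain).
16 into June → June 16.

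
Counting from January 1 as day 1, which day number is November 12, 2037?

Days in months before November: 31 + 28 + 31 + 30 + 31 + 30 + 31 + 31 + 30 + 31 = 304.
Plus 12 days into November → day 316.

316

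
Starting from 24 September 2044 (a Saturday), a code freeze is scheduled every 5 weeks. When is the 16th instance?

3 March 2046

The 16th occurrence is 15 intervals after the first: 15 × 35 = 525 days after 24 September 2044.
September has 30 days — 6 days to the end of September leaves 519.
From end of September to end of 2044 is 92 days (427 left).
2045 has 365 days (62 left).
January has 31 days (31 left).
February has 28 days (3 left).
3 days into March → 3 March 2046.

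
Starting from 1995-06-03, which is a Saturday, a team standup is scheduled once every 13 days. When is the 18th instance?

The 18th occurrence is 17 intervals after the first: 17 × 13 = 221 days after 1995-06-03.
June has 30 days — 27 days to the end of June leaves 194.
July has 31 days (163 left).
August has 31 days (132 left).
September has 30 days (102 left).
October has 31 days (71 left).
November has 30 days (41 left).
December has 31 days (10 left).
10 days into January → 1996-01-10.

1996-01-10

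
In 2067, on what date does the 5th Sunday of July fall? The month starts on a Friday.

July 2067 begins on a Friday, so the first Sunday is July 3 (2 days later).
The 5th Sunday is 4 weeks later: 3 + 28 = 31.

July 31, 2067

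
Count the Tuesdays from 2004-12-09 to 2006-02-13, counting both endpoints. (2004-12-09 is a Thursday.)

2004-12-09 is a Thursday; the first Tuesday on or after it is 2004-12-14 (5 days later).
From 2004-12-14 to 2006-02-13: 17 + 365 + 44 = 426 days (rest of 2004, 2005, to 2006-02-13 in 2006).
426 ÷ 7 = 60 full weeks with remainder 6, so 60 more Tuesdays after the first → 61.

61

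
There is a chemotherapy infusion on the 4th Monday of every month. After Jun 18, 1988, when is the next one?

Jun 1988 starts on a Wednesday; its first Monday is the 6th, so the 4th Monday is the 27th — Jun 27, 1988.
Jun 27, 1988 is after Jun 18, 1988, so that is the next one.

Jun 27, 1988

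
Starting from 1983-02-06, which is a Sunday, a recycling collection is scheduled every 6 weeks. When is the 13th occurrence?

The 13th occurrence is 12 intervals after the first: 12 × 42 = 504 days after 1983-02-06.
February has 28 days — 22 days to the end of February leaves 482.
From end of February to end of 1983 is 306 days (176 left).
January has 31 days (145 left).
February has 29 days (116 left).
March has 31 days (85 left).
April has 30 days (55 left).
May has 31 days (24 left).
24 days into June → 1984-06-24.

1984-06-24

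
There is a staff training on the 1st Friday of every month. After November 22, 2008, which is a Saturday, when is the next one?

December 5, 2008

November 2008 starts on a Saturday, so its 1st Friday is November 7, 2008 (6 days in).
That is not after November 22, 2008, so look at December 2008.
December 2008 starts on a Monday, so its 1st Friday is December 5, 2008 (4 days in).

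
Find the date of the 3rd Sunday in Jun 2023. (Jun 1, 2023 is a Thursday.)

Jun 2023 begins on a Thursday, so the first Sunday is Jun 4 (3 days later).
The 3rd Sunday is 2 weeks later: 4 + 14 = 18.

Jun 18, 2023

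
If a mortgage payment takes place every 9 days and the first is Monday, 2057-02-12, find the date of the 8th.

2057-04-16

The 8th occurrence is 7 intervals after the first: 7 × 9 = 63 days after 2057-02-12.
February has 28 days — 16 days to the end of February leaves 47.
March has 31 days (16 left).
16 days into April → 2057-04-16.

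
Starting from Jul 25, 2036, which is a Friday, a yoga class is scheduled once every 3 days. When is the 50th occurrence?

The 50th occurrence is 49 intervals after the first: 49 × 3 = 147 days after Jul 25, 2036.
Jul has 31 days — 6 days to the end of Jul leaves 141.
Aug has 31 days (110 left).
Sep has 30 days (80 left).
Oct has 31 days (49 left).
Nov has 30 days (19 left).
19 days into Dec → Dec 19, 2036.

Dec 19, 2036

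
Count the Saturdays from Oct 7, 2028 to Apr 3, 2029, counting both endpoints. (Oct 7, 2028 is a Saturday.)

Oct 7, 2028 is a Saturday; the first Saturday on or after it is Oct 7, 2028.
From Oct 7, 2028 to Apr 3, 2029: 24 + 30 + 31 + 31 + 28 + 31 + 3 = 178 days (rest of Oct, Nov, Dec, Jan, Feb, Mar, Apr).
178 ÷ 7 = 25 full weeks with remainder 3, so 25 more Saturdays after the first → 26.

26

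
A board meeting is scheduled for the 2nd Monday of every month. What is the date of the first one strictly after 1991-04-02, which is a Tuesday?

April 1991 starts on a Monday; its first Monday is the 1st, so the 2nd Monday is the 8th — 1991-04-08.
1991-04-08 is after 1991-04-02, so that is the next one.

1991-04-08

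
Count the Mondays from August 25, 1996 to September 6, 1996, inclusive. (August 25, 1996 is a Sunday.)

2

August 25, 1996 is a Sunday; the first Monday on or after it is August 26, 1996 (1 day later).
From August 26, 1996 to September 6, 1996: 5 + 6 = 11 days (rest of August, September).
11 ÷ 7 = 1 full weeks with remainder 4, so 1 more Mondays after the first → 2.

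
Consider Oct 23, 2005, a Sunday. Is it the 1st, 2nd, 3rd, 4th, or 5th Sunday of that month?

Day 23 falls in week ⌈23/7⌉ of the month.
Days 1–7 hold the 1st Sunday, 8–14 the 2nd, 15–21 the 3rd, 22–28 the 4th, 29–31 the 5th.
23 is in the range for the 4th.

4th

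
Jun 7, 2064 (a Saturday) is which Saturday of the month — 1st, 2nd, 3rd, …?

1st

Day 7 falls in week ⌈7/7⌉ of the month.
Days 1–7 hold the 1st Saturday, 8–14 the 2nd, 15–21 the 3rd, 22–28 the 4th, 29–31 the 5th.
7 is in the range for the 1st.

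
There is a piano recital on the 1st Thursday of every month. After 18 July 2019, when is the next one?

July 2019 starts on a Monday, so its 1st Thursday is 4 July 2019 (3 days in).
That is not after 18 July 2019, so look at August 2019.
August 2019 starts on a Thursday, so its 1st Thursday is 1 August 2019.

1 August 2019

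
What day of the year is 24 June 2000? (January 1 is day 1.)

Days in months before June: 31 + 29 + 31 + 30 + 31 = 152.
Plus 24 days into June → day 176.

176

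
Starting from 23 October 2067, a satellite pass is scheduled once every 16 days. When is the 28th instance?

The 28th occurrence is 27 intervals after the first: 27 × 16 = 432 days after 23 October 2067.
October has 31 days — 8 days to the end of October leaves 424.
From end of October to end of 2067 is 61 days (363 left).
January has 31 days (332 left).
February has 29 days (303 left).
March has 31 days (272 left).
April has 30 days (242 left).
May has 31 days (211 left).
June has 30 days (181 left).
July has 31 days (150 left).
August has 31 days (119 left).
September has 30 days (89 left).
October has 31 days (58 left).
November has 30 days (28 left).
28 days into December → 28 December 2068.

28 December 2068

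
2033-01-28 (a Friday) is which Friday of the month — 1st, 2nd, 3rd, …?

Day 28 falls in week ⌈28/7⌉ of the month.
Days 1–7 hold the 1st Friday, 8–14 the 2nd, 15–21 the 3rd, 22–28 the 4th, 29–31 the 5th.
28 is in the range for the 4th.

4th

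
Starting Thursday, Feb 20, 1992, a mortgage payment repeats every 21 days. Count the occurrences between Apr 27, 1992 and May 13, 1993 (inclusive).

Occurrences land 21·i days after Feb 20, 1992 for i = 0, 1, 2, …
Apr 27, 1992 is 67 days after the start; 67 ÷ 21 = 3 remainder 4; since the remainder is 4, round up to i = 4. First occurrence in the window: #5 on May 14, 1992 (4×21 = 84 days in).
May 13, 1993 is 448 days after the start; 448 ÷ 21 = 21 remainder 7. Last occurrence in the window: #22 on May 6, 1993.
Occurrences #5 through #22: 18 in total.

18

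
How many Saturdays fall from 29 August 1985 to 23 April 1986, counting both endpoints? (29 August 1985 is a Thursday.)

29 August 1985 is a Thursday; the first Saturday on or after it is 31 August 1985 (2 days later).
From 31 August 1985 to 23 April 1986: 0 + 30 + 31 + 30 + 31 + 31 + 28 + 31 + 23 = 235 days (rest of August, September, October, November, December, January, February, March, April).
235 ÷ 7 = 33 full weeks with remainder 4, so 33 more Saturdays after the first → 34.

34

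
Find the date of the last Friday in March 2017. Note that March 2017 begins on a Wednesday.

March 2017 begins on a Wednesday, so the first Friday is March 3 (2 days later).
March 2017 has 31 days. Adding weeks: 3, 10, 17, 24, 31 — the last one ≤ 31 is the 31st.

2017-03-31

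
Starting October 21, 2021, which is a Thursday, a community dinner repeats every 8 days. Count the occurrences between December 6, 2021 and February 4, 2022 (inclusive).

8

Occurrences land 8·i days after October 21, 2021 for i = 0, 1, 2, …
December 6, 2021 is 46 days after the start; 46 ÷ 8 = 5 remainder 6; since the remainder is 6, round up to i = 6. First occurrence in the window: #7 on December 8, 2021 (6×8 = 48 days in).
February 4, 2022 is 106 days after the start; 106 ÷ 8 = 13 remainder 2. Last occurrence in the window: #14 on February 2, 2022.
Occurrences #7 through #14: 8 in total.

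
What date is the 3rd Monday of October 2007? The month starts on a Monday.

October 2007 begins on a Monday, so the first Monday is October 1.
The 3rd Monday is 2 weeks later: 1 + 14 = 15.

15 October 2007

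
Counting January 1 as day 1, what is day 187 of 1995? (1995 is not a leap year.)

July 6, 1995

January has 31 days (187 − 31 = 156 remain).
February has 28 days (156 − 28 = 128 remain).
March has 31 days (128 − 31 = 97 remain).
April has 30 days (97 − 30 = 67 remain).
May has 31 days (67 − 31 = 36 remain).
June has 30 days (36 − 30 = 6 remain).
6 into July → July 6.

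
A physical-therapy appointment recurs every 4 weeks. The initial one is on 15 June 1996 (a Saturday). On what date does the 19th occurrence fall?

The 19th occurrence is 18 intervals after the first: 18 × 28 = 504 days after 15 June 1996.
June has 30 days — 15 days to the end of June leaves 489.
From end of June to end of 1996 is 184 days (305 left).
January has 31 days (274 left).
February has 28 days (246 left).
March has 31 days (215 left).
April has 30 days (185 left).
May has 31 days (154 left).
June has 30 days (124 left).
July has 31 days (93 left).
August has 31 days (62 left).
September has 30 days (32 left).
October has 31 days (1 left).
1 day into November → 1 November 1997.

1 November 1997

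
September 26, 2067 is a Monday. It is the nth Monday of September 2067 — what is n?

4th

Day 26 falls in week ⌈26/7⌉ of the month.
Days 1–7 hold the 1st Monday, 8–14 the 2nd, 15–21 the 3rd, 22–28 the 4th, 29–31 the 5th.
26 is in the range for the 4th.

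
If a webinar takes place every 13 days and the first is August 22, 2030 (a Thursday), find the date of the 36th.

The 36th occurrence is 35 intervals after the first: 35 × 13 = 455 days after August 22, 2030.
August has 31 days — 9 days to the end of August leaves 446.
From end of August to end of 2030 is 122 days (324 left).
January has 31 days (293 left).
February has 28 days (265 left).
March has 31 days (234 left).
April has 30 days (204 left).
May has 31 days (173 left).
June has 30 days (143 left).
July has 31 days (112 left).
August has 31 days (81 left).
September has 30 days (51 left).
October has 31 days (20 left).
20 days into November → November 20, 2031.

November 20, 2031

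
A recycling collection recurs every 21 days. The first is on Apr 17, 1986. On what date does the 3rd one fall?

The 3rd occurrence is 2 intervals after the first: 2 × 21 = 42 days after Apr 17, 1986.
Apr has 30 days — 13 days to the end of Apr leaves 29.
29 days into May → May 29, 1986.

May 29, 1986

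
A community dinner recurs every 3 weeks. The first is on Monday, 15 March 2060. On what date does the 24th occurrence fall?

11 July 2061

The 24th occurrence is 23 intervals after the first: 23 × 21 = 483 days after 15 March 2060.
March has 31 days — 16 days to the end of March leaves 467.
From end of March to end of 2060 is 275 days (192 left).
January has 31 days (161 left).
February has 28 days (133 left).
March has 31 days (102 left).
April has 30 days (72 left).
May has 31 days (41 left).
June has 30 days (11 left).
11 days into July → 11 July 2061.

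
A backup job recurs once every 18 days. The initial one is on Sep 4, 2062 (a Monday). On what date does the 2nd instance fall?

Sep 22, 2062

The 2nd occurrence is 1 interval after the first: 1 × 18 = 18 days after Sep 4, 2062.
18 days later is Sep 22, 2062.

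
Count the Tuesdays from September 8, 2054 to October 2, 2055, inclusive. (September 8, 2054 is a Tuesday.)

September 8, 2054 is a Tuesday; the first Tuesday on or after it is September 8, 2054.
From September 8, 2054 to October 2, 2055: 114 + 275 = 389 days (rest of 2054, to October 2, 2055 in 2055).
389 ÷ 7 = 55 full weeks with remainder 4, so 55 more Tuesdays after the first → 56.

56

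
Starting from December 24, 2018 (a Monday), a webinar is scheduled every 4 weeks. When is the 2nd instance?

January 21, 2019

The 2nd occurrence is 1 interval after the first: 1 × 28 = 28 days after December 24, 2018.
December has 31 days — 7 days to the end of December leaves 21.
21 days into January → January 21, 2019.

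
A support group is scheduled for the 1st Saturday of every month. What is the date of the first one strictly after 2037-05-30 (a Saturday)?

May 2037 starts on a Friday, so its 1st Saturday is 2037-05-02 (1 day in).
That is not after 2037-05-30, so look at June 2037.
June 2037 starts on a Monday, so its 1st Saturday is 2037-06-06 (5 days in).

2037-06-06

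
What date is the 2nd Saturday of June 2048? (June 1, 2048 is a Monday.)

June 2048 begins on a Monday, so the first Saturday is June 6 (5 days later).
The 2nd Saturday is 1 weeks later: 6 + 7 = 13.

13 June 2048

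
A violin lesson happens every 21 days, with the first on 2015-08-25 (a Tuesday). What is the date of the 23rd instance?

2016-11-29

The 23rd occurrence is 22 intervals after the first: 22 × 21 = 462 days after 2015-08-25.
August has 31 days — 6 days to the end of August leaves 456.
From end of August to end of 2015 is 122 days (334 left).
January has 31 days (303 left).
February has 29 days (274 left).
March has 31 days (243 left).
April has 30 days (213 left).
May has 31 days (182 left).
June has 30 days (152 left).
July has 31 days (121 left).
August has 31 days (90 left).
September has 30 days (60 left).
October has 31 days (29 left).
29 days into November → 2016-11-29.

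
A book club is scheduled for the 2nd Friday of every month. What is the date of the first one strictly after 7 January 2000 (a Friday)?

14 January 2000

January 2000 starts on a Saturday; its first Friday is the 7th, so the 2nd Friday is the 14th — 14 January 2000.
14 January 2000 is after 7 January 2000, so that is the next one.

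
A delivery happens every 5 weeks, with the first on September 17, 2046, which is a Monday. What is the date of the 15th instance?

January 20, 2048

The 15th occurrence is 14 intervals after the first: 14 × 35 = 490 days after September 17, 2046.
September has 30 days — 13 days to the end of September leaves 477.
From end of September to end of 2046 is 92 days (385 left).
2047 has 365 days (20 left).
20 days into January → January 20, 2048.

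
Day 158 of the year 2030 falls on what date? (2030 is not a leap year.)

7 June 2030

January has 31 days (158 − 31 = 127 remain).
February has 28 days (127 − 28 = 99 remain).
March has 31 days (99 − 31 = 68 remain).
April has 30 days (68 − 30 = 38 remain).
May has 31 days (38 − 31 = 7 remain).
7 into June → June 7.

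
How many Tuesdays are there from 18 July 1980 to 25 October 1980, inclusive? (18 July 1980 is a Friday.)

14

18 July 1980 is a Friday; the first Tuesday on or after it is 22 July 1980 (4 days later).
From 22 July 1980 to 25 October 1980: 9 + 31 + 30 + 25 = 95 days (rest of July, August, September, October).
95 ÷ 7 = 13 full weeks with remainder 4, so 13 more Tuesdays after the first → 14.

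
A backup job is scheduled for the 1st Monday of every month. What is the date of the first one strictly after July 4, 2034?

August 7, 2034

July 2034 starts on a Saturday, so its 1st Monday is July 3, 2034 (2 days in).
That is not after July 4, 2034, so look at August 2034.
August 2034 starts on a Tuesday, so its 1st Monday is August 7, 2034 (6 days in).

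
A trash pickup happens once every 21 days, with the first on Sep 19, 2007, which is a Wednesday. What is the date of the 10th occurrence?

Mar 26, 2008

The 10th occurrence is 9 intervals after the first: 9 × 21 = 189 days after Sep 19, 2007.
Sep has 30 days — 11 days to the end of Sep leaves 178.
Oct has 31 days (147 left).
Nov has 30 days (117 left).
Dec has 31 days (86 left).
Jan has 31 days (55 left).
Feb has 29 days (26 left).
26 days into Mar → Mar 26, 2008.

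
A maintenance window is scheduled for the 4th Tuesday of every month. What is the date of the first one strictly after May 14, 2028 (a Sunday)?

May 23, 2028

May 2028 starts on a Monday; its first Tuesday is the 2nd, so the 4th Tuesday is the 23rd — May 23, 2028.
May 23, 2028 is after May 14, 2028, so that is the next one.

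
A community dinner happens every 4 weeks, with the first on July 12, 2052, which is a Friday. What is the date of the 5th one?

The 5th occurrence is 4 intervals after the first: 4 × 28 = 112 days after July 12, 2052.
July has 31 days — 19 days to the end of July leaves 93.
August has 31 days (62 left).
September has 30 days (32 left).
October has 31 days (1 left).
1 day into November → November 1, 2052.

November 1, 2052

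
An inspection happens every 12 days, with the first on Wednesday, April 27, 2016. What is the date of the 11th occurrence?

August 25, 2016

The 11th occurrence is 10 intervals after the first: 10 × 12 = 120 days after April 27, 2016.
April has 30 days — 3 days to the end of April leaves 117.
May has 31 days (86 left).
June has 30 days (56 left).
July has 31 days (25 left).
25 days into August → August 25, 2016.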